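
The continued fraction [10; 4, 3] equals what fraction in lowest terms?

133/13

Fold from the inside: start with 3/1.
  4 + 1/3 = 13/3
  10 + 3/13 = 133/13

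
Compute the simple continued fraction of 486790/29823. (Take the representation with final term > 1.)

[16; 3, 10, 18, 2, 2, 10]

486790 = 16·29823 + 9622
29823 = 3·9622 + 957
9622 = 10·957 + 52
957 = 18·52 + 21
52 = 2·21 + 10
21 = 2·10 + 1
10 = 10·1 + 0  (stop)
So 486790/29823 = [16; 3, 10, 18, 2, 2, 10].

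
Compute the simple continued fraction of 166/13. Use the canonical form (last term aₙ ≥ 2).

[12; 1, 3, 3]

166 = 12·13 + 10
13 = 1·10 + 3
10 = 3·3 + 1
3 = 3·1 + 0  (stop)
So 166/13 = [12; 1, 3, 3].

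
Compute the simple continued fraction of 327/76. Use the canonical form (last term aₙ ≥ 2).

[4; 3, 3, 3, 2]

327 = 4·76 + 23
76 = 3·23 + 7
23 = 3·7 + 2
7 = 3·2 + 1
2 = 2·1 + 0  (stop)
So 327/76 = [4; 3, 3, 3, 2].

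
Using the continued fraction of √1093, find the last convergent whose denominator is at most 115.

1091/33

√1093 = [33; 16, 1, 1, 16, 66, …] (period length 5).
Convergents:
  p_0/q_0 = 33/1
  p_1/q_1 = 529/16
  p_2/q_2 = 562/17
  p_3/q_3 = 1091/33
  p_4/q_4 = 18018/545
q_3 = 33 ≤ 115 < 545 = q_4, so the answer is 1091/33.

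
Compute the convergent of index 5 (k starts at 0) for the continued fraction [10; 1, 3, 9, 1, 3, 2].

1721/160

Using pₖ = aₖpₖ₋₁ + pₖ₋₂, qₖ = aₖqₖ₋₁ + qₖ₋₂ (with p₋₁=1, p₋₂=0, q₋₁=0, q₋₂=1):
  k=0: a=10, p=10, q=1
  k=1: a=1, p=11, q=1
  k=2: a=3, p=43, q=4
  k=3: a=9, p=398, q=37
  k=4: a=1, p=441, q=41
  k=5: a=3, p=1721, q=160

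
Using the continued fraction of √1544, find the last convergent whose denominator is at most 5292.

111555/2839

√1544 = [39; 3, 2, 2, 9, 2, 2, 3, 78, …] (period length 8).
Convergents:
  p_0/q_0 = 39/1
  p_1/q_1 = 118/3
  p_2/q_2 = 275/7
  p_3/q_3 = 668/17
  p_4/q_4 = 6287/160
  p_5/q_5 = 13242/337
  p_6/q_6 = 32771/834
  p_7/q_7 = 111555/2839
  p_8/q_8 = 8734061/222276
q_7 = 2839 ≤ 5292 < 222276 = q_8, so the answer is 111555/2839.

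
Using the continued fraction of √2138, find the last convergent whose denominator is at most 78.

√2138 = [46; 4, 5, 5, 4, 92, …] (period length 5).
Convergents:
  p_0/q_0 = 46/1
  p_1/q_1 = 185/4
  p_2/q_2 = 971/21
  p_3/q_3 = 5040/109
q_2 = 21 ≤ 78 < 109 = q_3, so the answer is 971/21.

971/21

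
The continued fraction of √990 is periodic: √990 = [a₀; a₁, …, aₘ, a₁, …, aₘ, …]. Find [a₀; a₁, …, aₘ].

[31; 2, 6, 2, 62]

a₀ = ⌊√990⌋ = 31.
With m₀=0, d₀=1 and mₖ₊₁ = dₖaₖ − mₖ, dₖ₊₁ = (n − mₖ₊₁²)/dₖ, aₖ₊₁ = ⌊(a₀+mₖ₊₁)/dₖ₊₁⌋:
  k=1: m=31, d=29, a=2
  k=2: m=27, d=9, a=6
  k=3: m=27, d=29, a=2
  k=4: m=31, d=1, a=62
d=1 and a=2a₀=62 at k=4, so the next step gives (m, d) = (31, 29) again — its k=1 value — and the period has length 4.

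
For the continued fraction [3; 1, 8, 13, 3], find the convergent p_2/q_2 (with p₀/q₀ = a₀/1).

Using pₖ = aₖpₖ₋₁ + pₖ₋₂, qₖ = aₖqₖ₋₁ + qₖ₋₂ (with p₋₁=1, p₋₂=0, q₋₁=0, q₋₂=1):
  k=0: a=3, p=3, q=1
  k=1: a=1, p=4, q=1
  k=2: a=8, p=35, q=9

35/9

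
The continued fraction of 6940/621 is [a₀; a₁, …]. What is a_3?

6940 = 11·621 + 109   →  a_0 = 11
621 = 5·109 + 76   →  a_1 = 5
109 = 1·76 + 33   →  a_2 = 1
76 = 2·33 + 10   →  a_3 = 2

2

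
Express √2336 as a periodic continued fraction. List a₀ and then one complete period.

a₀ = ⌊√2336⌋ = 48.
With m₀=0, d₀=1 and mₖ₊₁ = dₖaₖ − mₖ, dₖ₊₁ = (n − mₖ₊₁²)/dₖ, aₖ₊₁ = ⌊(a₀+mₖ₊₁)/dₖ₊₁⌋:
  k=1: m=48, d=32, a=3
  k=2: m=48, d=1, a=96
d=1 and a=2a₀=96 at k=2, so the next step gives (m, d) = (48, 32) again — its k=1 value — and the period has length 2.

[48; 3, 96]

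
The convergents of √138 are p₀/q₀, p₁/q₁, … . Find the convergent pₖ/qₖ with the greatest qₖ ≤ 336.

3301/281

√138 = [11; 1, 2, 1, 22, …] (period length 4).
Convergents:
  p_0/q_0 = 11/1
  p_1/q_1 = 12/1
  p_2/q_2 = 35/3
  p_3/q_3 = 47/4
  p_4/q_4 = 1069/91
  p_5/q_5 = 1116/95
  p_6/q_6 = 3301/281
  p_7/q_7 = 4417/376
q_6 = 281 ≤ 336 < 376 = q_7, so the answer is 3301/281.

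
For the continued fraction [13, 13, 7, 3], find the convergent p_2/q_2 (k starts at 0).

1203/92

Using pₖ = aₖpₖ₋₁ + pₖ₋₂, qₖ = aₖqₖ₋₁ + qₖ₋₂ (with p₋₁=1, p₋₂=0, q₋₁=0, q₋₂=1):
  k=0: a=13, p=13, q=1
  k=1: a=13, p=170, q=13
  k=2: a=7, p=1203, q=92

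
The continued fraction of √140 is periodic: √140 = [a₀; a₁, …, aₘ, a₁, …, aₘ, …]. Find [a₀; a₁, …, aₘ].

[11; 1, 4, 1, 22]

a₀ = ⌊√140⌋ = 11.
With m₀=0, d₀=1 and mₖ₊₁ = dₖaₖ − mₖ, dₖ₊₁ = (n − mₖ₊₁²)/dₖ, aₖ₊₁ = ⌊(a₀+mₖ₊₁)/dₖ₊₁⌋:
  k=1: m=11, d=19, a=1
  k=2: m=8, d=4, a=4
  k=3: m=8, d=19, a=1
  k=4: m=11, d=1, a=22
d=1 and a=2a₀=22 at k=4, so the next step gives (m, d) = (11, 19) again — its k=1 value — and the period has length 4.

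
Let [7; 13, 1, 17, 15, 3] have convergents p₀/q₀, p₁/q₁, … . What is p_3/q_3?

Using pₖ = aₖpₖ₋₁ + pₖ₋₂, qₖ = aₖqₖ₋₁ + qₖ₋₂ (with p₋₁=1, p₋₂=0, q₋₁=0, q₋₂=1):
  k=0: a=7, p=7, q=1
  k=1: a=13, p=92, q=13
  k=2: a=1, p=99, q=14
  k=3: a=17, p=1775, q=251

1775/251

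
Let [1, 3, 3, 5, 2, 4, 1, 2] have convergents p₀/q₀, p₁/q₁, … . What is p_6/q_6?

Using pₖ = aₖpₖ₋₁ + pₖ₋₂, qₖ = aₖqₖ₋₁ + qₖ₋₂ (with p₋₁=1, p₋₂=0, q₋₁=0, q₋₂=1):
  k=0: a=1, p=1, q=1
  k=1: a=3, p=4, q=3
  k=2: a=3, p=13, q=10
  k=3: a=5, p=69, q=53
  k=4: a=2, p=151, q=116
  k=5: a=4, p=673, q=517
  k=6: a=1, p=824, q=633

824/633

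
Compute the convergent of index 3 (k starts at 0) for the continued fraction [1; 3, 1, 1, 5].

9/7

Using pₖ = aₖpₖ₋₁ + pₖ₋₂, qₖ = aₖqₖ₋₁ + qₖ₋₂ (with p₋₁=1, p₋₂=0, q₋₁=0, q₋₂=1):
  k=0: a=1, p=1, q=1
  k=1: a=3, p=4, q=3
  k=2: a=1, p=5, q=4
  k=3: a=1, p=9, q=7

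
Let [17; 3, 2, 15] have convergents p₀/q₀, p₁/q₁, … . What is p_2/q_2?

Using pₖ = aₖpₖ₋₁ + pₖ₋₂, qₖ = aₖqₖ₋₁ + qₖ₋₂ (with p₋₁=1, p₋₂=0, q₋₁=0, q₋₂=1):
  k=0: a=17, p=17, q=1
  k=1: a=3, p=52, q=3
  k=2: a=2, p=121, q=7

121/7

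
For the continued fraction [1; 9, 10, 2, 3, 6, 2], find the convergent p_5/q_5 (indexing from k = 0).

4634/4175

Using pₖ = aₖpₖ₋₁ + pₖ₋₂, qₖ = aₖqₖ₋₁ + qₖ₋₂ (with p₋₁=1, p₋₂=0, q₋₁=0, q₋₂=1):
  k=0: a=1, p=1, q=1
  k=1: a=9, p=10, q=9
  k=2: a=10, p=101, q=91
  k=3: a=2, p=212, q=191
  k=4: a=3, p=737, q=664
  k=5: a=6, p=4634, q=4175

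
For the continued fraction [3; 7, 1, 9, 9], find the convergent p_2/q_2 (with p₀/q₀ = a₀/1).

Using pₖ = aₖpₖ₋₁ + pₖ₋₂, qₖ = aₖqₖ₋₁ + qₖ₋₂ (with p₋₁=1, p₋₂=0, q₋₁=0, q₋₂=1):
  k=0: a=3, p=3, q=1
  k=1: a=7, p=22, q=7
  k=2: a=1, p=25, q=8

25/8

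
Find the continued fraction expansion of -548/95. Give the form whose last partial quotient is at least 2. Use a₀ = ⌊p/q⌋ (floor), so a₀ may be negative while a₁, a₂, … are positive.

-548 = -6·95 + 22
95 = 4·22 + 7
22 = 3·7 + 1
7 = 7·1 + 0  (stop)
So -548/95 = [-6; 4, 3, 7].

[-6; 4, 3, 7]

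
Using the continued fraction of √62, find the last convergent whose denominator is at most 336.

1000/127

√62 = [7; 1, 6, 1, 14, …] (period length 4).
Convergents:
  p_0/q_0 = 7/1
  p_1/q_1 = 8/1
  p_2/q_2 = 55/7
  p_3/q_3 = 63/8
  p_4/q_4 = 937/119
  p_5/q_5 = 1000/127
  p_6/q_6 = 6937/881
q_5 = 127 ≤ 336 < 881 = q_6, so the answer is 1000/127.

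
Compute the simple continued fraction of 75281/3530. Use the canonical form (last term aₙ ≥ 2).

[21; 3, 14, 1, 18, 4]

75281 = 21*3530 + 1151
3530 = 3*1151 + 77
1151 = 14*77 + 73
77 = 1*73 + 4
73 = 18*4 + 1
4 = 4*1 + 0  (stop)
So 75281/3530 = [21; 3, 14, 1, 18, 4].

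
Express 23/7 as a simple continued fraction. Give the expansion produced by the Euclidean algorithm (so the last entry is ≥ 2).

23 = 3*7 + 2
7 = 3*2 + 1
2 = 2*1 + 0  (stop)
So 23/7 = [3; 3, 2].

[3; 3, 2]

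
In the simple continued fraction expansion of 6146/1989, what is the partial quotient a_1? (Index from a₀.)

6146 = 3·1989 + 179   →  a_0 = 3
1989 = 11·179 + 20   →  a_1 = 11

11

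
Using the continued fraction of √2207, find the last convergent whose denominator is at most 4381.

205297/4370

√2207 = [46; 1, 45, 1, 92, …] (period length 4).
Convergents:
  p_0/q_0 = 46/1
  p_1/q_1 = 47/1
  p_2/q_2 = 2161/46
  p_3/q_3 = 2208/47
  p_4/q_4 = 205297/4370
  p_5/q_5 = 207505/4417
q_4 = 4370 ≤ 4381 < 4417 = q_5, so the answer is 205297/4370.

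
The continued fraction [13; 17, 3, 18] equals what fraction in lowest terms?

Using pₖ = aₖpₖ₋₁ + pₖ₋₂ and qₖ = aₖqₖ₋₁ + qₖ₋₂:
  k=0: a=13, p=13, q=1
  k=1: a=17, p=222, q=17
  k=2: a=3, p=679, q=52
  k=3: a=18, p=12444, q=953

12444/953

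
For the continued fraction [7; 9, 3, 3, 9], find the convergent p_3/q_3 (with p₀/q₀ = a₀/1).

661/93

Using pₖ = aₖpₖ₋₁ + pₖ₋₂, qₖ = aₖqₖ₋₁ + qₖ₋₂ (with p₋₁=1, p₋₂=0, q₋₁=0, q₋₂=1):
  k=0: a=7, p=7, q=1
  k=1: a=9, p=64, q=9
  k=2: a=3, p=199, q=28
  k=3: a=3, p=661, q=93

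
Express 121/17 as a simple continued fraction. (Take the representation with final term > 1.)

[7; 8, 2]

121 = 7*17 + 2
17 = 8*2 + 1
2 = 2*1 + 0  (stop)
So 121/17 = [7; 8, 2].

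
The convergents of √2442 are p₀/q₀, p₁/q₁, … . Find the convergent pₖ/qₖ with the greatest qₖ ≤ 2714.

√2442 = [49; 2, 2, 2, 98, …] (period length 4).
Convergents:
  p_0/q_0 = 49/1
  p_1/q_1 = 99/2
  p_2/q_2 = 247/5
  p_3/q_3 = 593/12
  p_4/q_4 = 58361/1181
  p_5/q_5 = 117315/2374
  p_6/q_6 = 292991/5929
q_5 = 2374 ≤ 2714 < 5929 = q_6, so the answer is 117315/2374.

117315/2374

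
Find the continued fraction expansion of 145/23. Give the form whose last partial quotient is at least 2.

[6; 3, 3, 2]

145 = 6×23 + 7
23 = 3×7 + 2
7 = 3×2 + 1
2 = 2×1 + 0  (stop)
So 145/23 = [6; 3, 3, 2].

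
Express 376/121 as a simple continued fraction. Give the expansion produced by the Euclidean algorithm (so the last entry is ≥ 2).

[3; 9, 3, 4]

376 = 3·121 + 13
121 = 9·13 + 4
13 = 3·4 + 1
4 = 4·1 + 0  (stop)
So 376/121 = [3; 9, 3, 4].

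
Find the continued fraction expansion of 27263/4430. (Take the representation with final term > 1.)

[6; 6, 2, 17, 2, 9]

27263 = 6·4430 + 683
4430 = 6·683 + 332
683 = 2·332 + 19
332 = 17·19 + 9
19 = 2·9 + 1
9 = 9·1 + 0  (stop)
So 27263/4430 = [6; 6, 2, 17, 2, 9].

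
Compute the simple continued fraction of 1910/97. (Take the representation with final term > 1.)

1910 = 19*97 + 67
97 = 1*67 + 30
67 = 2*30 + 7
30 = 4*7 + 2
7 = 3*2 + 1
2 = 2*1 + 0  (stop)
So 1910/97 = [19; 1, 2, 4, 3, 2].

[19; 1, 2, 4, 3, 2]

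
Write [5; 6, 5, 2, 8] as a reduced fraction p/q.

Using pₖ = aₖpₖ₋₁ + pₖ₋₂ and qₖ = aₖqₖ₋₁ + qₖ₋₂:
  k=0: a=5, p=5, q=1
  k=1: a=6, p=31, q=6
  k=2: a=5, p=160, q=31
  k=3: a=2, p=351, q=68
  k=4: a=8, p=2968, q=575

2968/575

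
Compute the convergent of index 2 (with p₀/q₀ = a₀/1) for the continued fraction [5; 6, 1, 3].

Using pₖ = aₖpₖ₋₁ + pₖ₋₂, qₖ = aₖqₖ₋₁ + qₖ₋₂ (with p₋₁=1, p₋₂=0, q₋₁=0, q₋₂=1):
  k=0: a=5, p=5, q=1
  k=1: a=6, p=31, q=6
  k=2: a=1, p=36, q=7

36/7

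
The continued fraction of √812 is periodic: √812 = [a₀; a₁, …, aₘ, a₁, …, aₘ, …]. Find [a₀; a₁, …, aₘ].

[28; 2, 56]

a₀ = ⌊√812⌋ = 28.
With m₀=0, d₀=1 and mₖ₊₁ = dₖaₖ − mₖ, dₖ₊₁ = (n − mₖ₊₁²)/dₖ, aₖ₊₁ = ⌊(a₀+mₖ₊₁)/dₖ₊₁⌋:
  k=1: m=28, d=28, a=2
  k=2: m=28, d=1, a=56
d=1 and a=2a₀=56 at k=2, so the next step gives (m, d) = (28, 28) again — its k=1 value — and the period has length 2.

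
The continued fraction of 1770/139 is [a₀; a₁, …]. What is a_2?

2

1770 = 12·139 + 102   →  a_0 = 12
139 = 1·102 + 37   →  a_1 = 1
102 = 2·37 + 28   →  a_2 = 2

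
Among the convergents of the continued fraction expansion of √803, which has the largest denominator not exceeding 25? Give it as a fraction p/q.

85/3

√803 = [28; 2, 1, 27, 1, 2, 56, …] (period length 6).
Convergents:
  p_0/q_0 = 28/1
  p_1/q_1 = 57/2
  p_2/q_2 = 85/3
  p_3/q_3 = 2352/83
q_2 = 3 ≤ 25 < 83 = q_3, so the answer is 85/3.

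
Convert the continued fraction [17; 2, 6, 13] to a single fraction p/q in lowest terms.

Fold from the inside: start with 13/1.
  6 + 1/13 = 79/13
  2 + 13/79 = 171/79
  17 + 79/171 = 2986/171

2986/171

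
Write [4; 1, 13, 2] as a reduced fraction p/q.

143/29

Fold from the inside: start with 2/1.
  13 + 1/2 = 27/2
  1 + 2/27 = 29/27
  4 + 27/29 = 143/29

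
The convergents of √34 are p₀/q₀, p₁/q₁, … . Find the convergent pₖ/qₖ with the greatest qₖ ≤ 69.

379/65

√34 = [5; 1, 4, 1, 10, …] (period length 4).
Convergents:
  p_0/q_0 = 5/1
  p_1/q_1 = 6/1
  p_2/q_2 = 29/5
  p_3/q_3 = 35/6
  p_4/q_4 = 379/65
  p_5/q_5 = 414/71
q_4 = 65 ≤ 69 < 71 = q_5, so the answer is 379/65.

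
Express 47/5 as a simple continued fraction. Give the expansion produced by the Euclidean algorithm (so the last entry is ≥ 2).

[9; 2, 2]

47 = 9×5 + 2
5 = 2×2 + 1
2 = 2×1 + 0  (stop)
So 47/5 = [9; 2, 2].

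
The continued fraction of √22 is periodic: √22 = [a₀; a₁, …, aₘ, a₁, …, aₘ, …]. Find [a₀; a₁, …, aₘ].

[4; 1, 2, 4, 2, 1, 8]

a₀ = ⌊√22⌋ = 4.
With m₀=0, d₀=1 and mₖ₊₁ = dₖaₖ − mₖ, dₖ₊₁ = (n − mₖ₊₁²)/dₖ, aₖ₊₁ = ⌊(a₀+mₖ₊₁)/dₖ₊₁⌋:
  k=1: m=4, d=6, a=1
  k=2: m=2, d=3, a=2
  k=3: m=4, d=2, a=4
  k=4: m=4, d=3, a=2
  k=5: m=2, d=6, a=1
  k=6: m=4, d=1, a=8
d=1 and a=2a₀=8 at k=6, so the next step gives (m, d) = (4, 6) again — its k=1 value — and the period has length 6.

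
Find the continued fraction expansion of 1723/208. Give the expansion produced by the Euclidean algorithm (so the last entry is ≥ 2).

[8; 3, 1, 1, 9, 3]

1723 = 8·208 + 59
208 = 3·59 + 31
59 = 1·31 + 28
31 = 1·28 + 3
28 = 9·3 + 1
3 = 3·1 + 0  (stop)
So 1723/208 = [8; 3, 1, 1, 9, 3].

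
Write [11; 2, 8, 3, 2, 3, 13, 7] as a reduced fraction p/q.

Using pₖ = aₖpₖ₋₁ + pₖ₋₂ and qₖ = aₖqₖ₋₁ + qₖ₋₂:
  k=0: a=11, p=11, q=1
  k=1: a=2, p=23, q=2
  k=2: a=8, p=195, q=17
  k=3: a=3, p=608, q=53
  k=4: a=2, p=1411, q=123
  k=5: a=3, p=4841, q=422
  k=6: a=13, p=64344, q=5609
  k=7: a=7, p=455249, q=39685

455249/39685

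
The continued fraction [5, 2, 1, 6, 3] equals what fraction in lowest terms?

Using pₖ = aₖpₖ₋₁ + pₖ₋₂ and qₖ = aₖqₖ₋₁ + qₖ₋₂:
  k=0: a=5, p=5, q=1
  k=1: a=2, p=11, q=2
  k=2: a=1, p=16, q=3
  k=3: a=6, p=107, q=20
  k=4: a=3, p=337, q=63

337/63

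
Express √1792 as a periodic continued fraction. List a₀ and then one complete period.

a₀ = ⌊√1792⌋ = 42.

[42; 3, 84]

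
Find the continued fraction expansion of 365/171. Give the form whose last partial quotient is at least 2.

[2; 7, 2, 3, 3]

365 = 2×171 + 23
171 = 7×23 + 10
23 = 2×10 + 3
10 = 3×3 + 1
3 = 3×1 + 0  (stop)
So 365/171 = [2; 7, 2, 3, 3].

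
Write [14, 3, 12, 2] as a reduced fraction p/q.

Using pₖ = aₖpₖ₋₁ + pₖ₋₂ and qₖ = aₖqₖ₋₁ + qₖ₋₂:
  k=0: a=14, p=14, q=1
  k=1: a=3, p=43, q=3
  k=2: a=12, p=530, q=37
  k=3: a=2, p=1103, q=77

1103/77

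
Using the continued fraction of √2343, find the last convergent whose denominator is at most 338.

√2343 = [48; 2, 2, 8, 2, 2, 96, …] (period length 6).
Convergents:
  p_0/q_0 = 48/1
  p_1/q_1 = 97/2
  p_2/q_2 = 242/5
  p_3/q_3 = 2033/42
  p_4/q_4 = 4308/89
  p_5/q_5 = 10649/220
  p_6/q_6 = 1026612/21209
q_5 = 220 ≤ 338 < 21209 = q_6, so the answer is 10649/220.

10649/220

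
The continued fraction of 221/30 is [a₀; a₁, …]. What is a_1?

221 = 7·30 + 11   →  a_0 = 7
30 = 2·11 + 8   →  a_1 = 2

2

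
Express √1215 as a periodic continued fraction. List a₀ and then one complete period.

[34; 1, 5, 1, 68]

a₀ = ⌊√1215⌋ = 34.
With m₀=0, d₀=1 and mₖ₊₁ = dₖaₖ − mₖ, dₖ₊₁ = (n − mₖ₊₁²)/dₖ, aₖ₊₁ = ⌊(a₀+mₖ₊₁)/dₖ₊₁⌋:
  k=1: m=34, d=59, a=1
  k=2: m=25, d=10, a=5
  k=3: m=25, d=59, a=1
  k=4: m=34, d=1, a=68
d=1 and a=2a₀=68 at k=4, so the next step gives (m, d) = (34, 59) again — its k=1 value — and the period has length 4.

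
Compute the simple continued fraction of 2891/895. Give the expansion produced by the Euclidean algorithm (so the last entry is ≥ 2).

2891 = 3×895 + 206
895 = 4×206 + 71
206 = 2×71 + 64
71 = 1×64 + 7
64 = 9×7 + 1
7 = 7×1 + 0  (stop)
So 2891/895 = [3; 4, 2, 1, 9, 7].

[3; 4, 2, 1, 9, 7]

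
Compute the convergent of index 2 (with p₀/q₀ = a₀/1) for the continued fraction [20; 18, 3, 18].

Using pₖ = aₖpₖ₋₁ + pₖ₋₂, qₖ = aₖqₖ₋₁ + qₖ₋₂ (with p₋₁=1, p₋₂=0, q₋₁=0, q₋₂=1):
  k=0: a=20, p=20, q=1
  k=1: a=18, p=361, q=18
  k=2: a=3, p=1103, q=55

1103/55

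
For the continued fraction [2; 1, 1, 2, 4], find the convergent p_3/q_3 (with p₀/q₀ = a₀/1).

13/5

Using pₖ = aₖpₖ₋₁ + pₖ₋₂, qₖ = aₖqₖ₋₁ + qₖ₋₂ (with p₋₁=1, p₋₂=0, q₋₁=0, q₋₂=1):
  k=0: a=2, p=2, q=1
  k=1: a=1, p=3, q=1
  k=2: a=1, p=5, q=2
  k=3: a=2, p=13, q=5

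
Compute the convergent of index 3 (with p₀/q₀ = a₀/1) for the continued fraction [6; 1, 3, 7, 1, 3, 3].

Using pₖ = aₖpₖ₋₁ + pₖ₋₂, qₖ = aₖqₖ₋₁ + qₖ₋₂ (with p₋₁=1, p₋₂=0, q₋₁=0, q₋₂=1):
  k=0: a=6, p=6, q=1
  k=1: a=1, p=7, q=1
  k=2: a=3, p=27, q=4
  k=3: a=7, p=196, q=29

196/29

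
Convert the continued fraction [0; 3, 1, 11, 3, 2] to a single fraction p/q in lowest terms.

Using pₖ = aₖpₖ₋₁ + pₖ₋₂ and qₖ = aₖqₖ₋₁ + qₖ₋₂:
  k=0: a=0, p=0, q=1
  k=1: a=3, p=1, q=3
  k=2: a=1, p=1, q=4
  k=3: a=11, p=12, q=47
  k=4: a=3, p=37, q=145
  k=5: a=2, p=86, q=337

86/337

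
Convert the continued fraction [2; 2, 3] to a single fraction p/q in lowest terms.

17/7

Fold from the inside: start with 3/1.
  2 + 1/3 = 7/3
  2 + 3/7 = 17/7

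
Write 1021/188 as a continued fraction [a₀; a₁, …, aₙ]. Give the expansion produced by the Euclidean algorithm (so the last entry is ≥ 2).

[5; 2, 3, 8, 1, 2]

1021 = 5*188 + 81
188 = 2*81 + 26
81 = 3*26 + 3
26 = 8*3 + 2
3 = 1*2 + 1
2 = 2*1 + 0  (stop)
So 1021/188 = [5; 2, 3, 8, 1, 2].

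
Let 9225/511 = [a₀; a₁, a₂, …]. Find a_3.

9225 = 18·511 + 27   →  a_0 = 18
511 = 18·27 + 25   →  a_1 = 18
27 = 1·25 + 2   →  a_2 = 1
25 = 12·2 + 1   →  a_3 = 12

12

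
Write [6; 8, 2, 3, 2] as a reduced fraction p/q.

826/135

Using pₖ = aₖpₖ₋₁ + pₖ₋₂ and qₖ = aₖqₖ₋₁ + qₖ₋₂:
  k=0: a=6, p=6, q=1
  k=1: a=8, p=49, q=8
  k=2: a=2, p=104, q=17
  k=3: a=3, p=361, q=59
  k=4: a=2, p=826, q=135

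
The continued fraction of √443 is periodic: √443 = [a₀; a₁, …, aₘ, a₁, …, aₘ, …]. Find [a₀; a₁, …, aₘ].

[21; 21, 42]

a₀ = ⌊√443⌋ = 21.
With m₀=0, d₀=1 and mₖ₊₁ = dₖaₖ − mₖ, dₖ₊₁ = (n − mₖ₊₁²)/dₖ, aₖ₊₁ = ⌊(a₀+mₖ₊₁)/dₖ₊₁⌋:
  k=1: m=21, d=2, a=21
  k=2: m=21, d=1, a=42
d=1 and a=2a₀=42 at k=2, so the next step gives (m, d) = (21, 2) again — its k=1 value — and the period has length 2.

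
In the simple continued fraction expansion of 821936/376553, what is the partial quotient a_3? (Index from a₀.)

8

821936 = 2·376553 + 68830   →  a_0 = 2
376553 = 5·68830 + 32403   →  a_1 = 5
68830 = 2·32403 + 4024   →  a_2 = 2
32403 = 8·4024 + 211   →  a_3 = 8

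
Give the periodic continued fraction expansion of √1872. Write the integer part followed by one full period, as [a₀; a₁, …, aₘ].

a₀ = ⌊√1872⌋ = 43.
With m₀=0, d₀=1 and mₖ₊₁ = dₖaₖ − mₖ, dₖ₊₁ = (n − mₖ₊₁²)/dₖ, aₖ₊₁ = ⌊(a₀+mₖ₊₁)/dₖ₊₁⌋:
  k=1: m=43, d=23, a=3
  k=2: m=26, d=52, a=1
  k=3: m=26, d=23, a=3
  k=4: m=43, d=1, a=86
d=1 and a=2a₀=86 at k=4, so the next step gives (m, d) = (43, 23) again — its k=1 value — and the period has length 4.

[43; 3, 1, 3, 86]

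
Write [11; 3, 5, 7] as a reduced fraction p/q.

1301/115

Fold from the inside: start with 7/1.
  5 + 1/7 = 36/7
  3 + 7/36 = 115/36
  11 + 36/115 = 1301/115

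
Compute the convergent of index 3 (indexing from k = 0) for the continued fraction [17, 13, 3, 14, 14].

Using pₖ = aₖpₖ₋₁ + pₖ₋₂, qₖ = aₖqₖ₋₁ + qₖ₋₂ (with p₋₁=1, p₋₂=0, q₋₁=0, q₋₂=1):
  k=0: a=17, p=17, q=1
  k=1: a=13, p=222, q=13
  k=2: a=3, p=683, q=40
  k=3: a=14, p=9784, q=573

9784/573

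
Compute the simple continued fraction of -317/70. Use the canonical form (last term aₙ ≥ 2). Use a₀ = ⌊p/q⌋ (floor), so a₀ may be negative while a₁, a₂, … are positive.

[-5; 2, 8, 4]

-317 = -5×70 + 33
70 = 2×33 + 4
33 = 8×4 + 1
4 = 4×1 + 0  (stop)
So -317/70 = [-5; 2, 8, 4].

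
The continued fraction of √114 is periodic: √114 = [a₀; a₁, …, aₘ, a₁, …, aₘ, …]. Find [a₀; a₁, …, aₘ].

[10; 1, 2, 10, 2, 1, 20]

a₀ = ⌊√114⌋ = 10.
With m₀=0, d₀=1 and mₖ₊₁ = dₖaₖ − mₖ, dₖ₊₁ = (n − mₖ₊₁²)/dₖ, aₖ₊₁ = ⌊(a₀+mₖ₊₁)/dₖ₊₁⌋:
  k=1: m=10, d=14, a=1
  k=2: m=4, d=7, a=2
  k=3: m=10, d=2, a=10
  k=4: m=10, d=7, a=2
  k=5: m=4, d=14, a=1
  k=6: m=10, d=1, a=20
d=1 and a=2a₀=20 at k=6, so the next step gives (m, d) = (10, 14) again — its k=1 value — and the period has length 6.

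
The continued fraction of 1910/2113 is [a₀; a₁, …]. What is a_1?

1910 = 0·2113 + 1910   →  a_0 = 0
2113 = 1·1910 + 203   →  a_1 = 1

1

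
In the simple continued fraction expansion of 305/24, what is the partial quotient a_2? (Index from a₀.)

2

305 = 12·24 + 17   →  a_0 = 12
24 = 1·17 + 7   →  a_1 = 1
17 = 2·7 + 3   →  a_2 = 2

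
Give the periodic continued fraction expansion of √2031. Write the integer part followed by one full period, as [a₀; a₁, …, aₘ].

[45; 15, 90]

a₀ = ⌊√2031⌋ = 45.
With m₀=0, d₀=1 and mₖ₊₁ = dₖaₖ − mₖ, dₖ₊₁ = (n − mₖ₊₁²)/dₖ, aₖ₊₁ = ⌊(a₀+mₖ₊₁)/dₖ₊₁⌋:
  k=1: m=45, d=6, a=15
  k=2: m=45, d=1, a=90
d=1 and a=2a₀=90 at k=2, so the next step gives (m, d) = (45, 6) again — its k=1 value — and the period has length 2.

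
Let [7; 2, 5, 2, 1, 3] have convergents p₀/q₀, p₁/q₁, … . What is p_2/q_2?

82/11

Using pₖ = aₖpₖ₋₁ + pₖ₋₂, qₖ = aₖqₖ₋₁ + qₖ₋₂ (with p₋₁=1, p₋₂=0, q₋₁=0, q₋₂=1):
  k=0: a=7, p=7, q=1
  k=1: a=2, p=15, q=2
  k=2: a=5, p=82, q=11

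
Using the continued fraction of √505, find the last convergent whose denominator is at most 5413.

√505 = [22; 2, 8, 2, 44, …] (period length 4).
Convergents:
  p_0/q_0 = 22/1
  p_1/q_1 = 45/2
  p_2/q_2 = 382/17
  p_3/q_3 = 809/36
  p_4/q_4 = 35978/1601
  p_5/q_5 = 72765/3238
  p_6/q_6 = 618098/27505
q_5 = 3238 ≤ 5413 < 27505 = q_6, so the answer is 72765/3238.

72765/3238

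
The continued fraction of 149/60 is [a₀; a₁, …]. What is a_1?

149 = 2·60 + 29   →  a_0 = 2
60 = 2·29 + 2   →  a_1 = 2

2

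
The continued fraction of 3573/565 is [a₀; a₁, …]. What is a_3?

3573 = 6·565 + 183   →  a_0 = 6
565 = 3·183 + 16   →  a_1 = 3
183 = 11·16 + 7   →  a_2 = 11
16 = 2·7 + 2   →  a_3 = 2

2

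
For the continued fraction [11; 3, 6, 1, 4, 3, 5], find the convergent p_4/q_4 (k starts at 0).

Using pₖ = aₖpₖ₋₁ + pₖ₋₂, qₖ = aₖqₖ₋₁ + qₖ₋₂ (with p₋₁=1, p₋₂=0, q₋₁=0, q₋₂=1):
  k=0: a=11, p=11, q=1
  k=1: a=3, p=34, q=3
  k=2: a=6, p=215, q=19
  k=3: a=1, p=249, q=22
  k=4: a=4, p=1211, q=107

1211/107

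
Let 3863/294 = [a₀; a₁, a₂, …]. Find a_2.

3863 = 13·294 + 41   →  a_0 = 13
294 = 7·41 + 7   →  a_1 = 7
41 = 5·7 + 6   →  a_2 = 5

5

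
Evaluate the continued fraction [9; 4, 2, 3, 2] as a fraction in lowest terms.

655/71

Using pₖ = aₖpₖ₋₁ + pₖ₋₂ and qₖ = aₖqₖ₋₁ + qₖ₋₂:
  k=0: a=9, p=9, q=1
  k=1: a=4, p=37, q=4
  k=2: a=2, p=83, q=9
  k=3: a=3, p=286, q=31
  k=4: a=2, p=655, q=71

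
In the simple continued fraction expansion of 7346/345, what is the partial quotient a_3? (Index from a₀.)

2

7346 = 21·345 + 101   →  a_0 = 21
345 = 3·101 + 42   →  a_1 = 3
101 = 2·42 + 17   →  a_2 = 2
42 = 2·17 + 8   →  a_3 = 2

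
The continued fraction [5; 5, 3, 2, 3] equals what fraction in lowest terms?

659/127

Fold from the inside: start with 3/1.
  2 + 1/3 = 7/3
  3 + 3/7 = 24/7
  5 + 7/24 = 127/24
  5 + 24/127 = 659/127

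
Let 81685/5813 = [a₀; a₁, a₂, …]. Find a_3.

2

81685 = 14·5813 + 303   →  a_0 = 14
5813 = 19·303 + 56   →  a_1 = 19
303 = 5·56 + 23   →  a_2 = 5
56 = 2·23 + 10   →  a_3 = 2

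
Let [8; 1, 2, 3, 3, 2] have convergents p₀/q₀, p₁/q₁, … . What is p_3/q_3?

87/10

Using pₖ = aₖpₖ₋₁ + pₖ₋₂, qₖ = aₖqₖ₋₁ + qₖ₋₂ (with p₋₁=1, p₋₂=0, q₋₁=0, q₋₂=1):
  k=0: a=8, p=8, q=1
  k=1: a=1, p=9, q=1
  k=2: a=2, p=26, q=3
  k=3: a=3, p=87, q=10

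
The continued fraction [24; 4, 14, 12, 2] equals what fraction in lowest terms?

Fold from the inside: start with 2/1.
  12 + 1/2 = 25/2
  14 + 2/25 = 352/25
  4 + 25/352 = 1433/352
  24 + 352/1433 = 34744/1433

34744/1433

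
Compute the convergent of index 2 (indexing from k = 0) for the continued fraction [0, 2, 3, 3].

Using pₖ = aₖpₖ₋₁ + pₖ₋₂, qₖ = aₖqₖ₋₁ + qₖ₋₂ (with p₋₁=1, p₋₂=0, q₋₁=0, q₋₂=1):
  k=0: a=0, p=0, q=1
  k=1: a=2, p=1, q=2
  k=2: a=3, p=3, q=7

3/7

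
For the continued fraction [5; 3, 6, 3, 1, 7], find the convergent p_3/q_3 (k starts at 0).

319/60

Using pₖ = aₖpₖ₋₁ + pₖ₋₂, qₖ = aₖqₖ₋₁ + qₖ₋₂ (with p₋₁=1, p₋₂=0, q₋₁=0, q₋₂=1):
  k=0: a=5, p=5, q=1
  k=1: a=3, p=16, q=3
  k=2: a=6, p=101, q=19
  k=3: a=3, p=319, q=60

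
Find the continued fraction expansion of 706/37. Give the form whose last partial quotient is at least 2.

706 = 19×37 + 3
37 = 12×3 + 1
3 = 3×1 + 0  (stop)
So 706/37 = [19; 12, 3].

[19; 12, 3]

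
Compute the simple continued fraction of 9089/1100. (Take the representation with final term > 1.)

[8; 3, 1, 4, 6, 4, 2]

9089 = 8*1100 + 289
1100 = 3*289 + 233
289 = 1*233 + 56
233 = 4*56 + 9
56 = 6*9 + 2
9 = 4*2 + 1
2 = 2*1 + 0  (stop)
So 9089/1100 = [8; 3, 1, 4, 6, 4, 2].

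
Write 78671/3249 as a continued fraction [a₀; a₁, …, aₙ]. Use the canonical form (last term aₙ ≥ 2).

78671 = 24·3249 + 695
3249 = 4·695 + 469
695 = 1·469 + 226
469 = 2·226 + 17
226 = 13·17 + 5
17 = 3·5 + 2
5 = 2·2 + 1
2 = 2·1 + 0  (stop)
So 78671/3249 = [24; 4, 1, 2, 13, 3, 2, 2].

[24; 4, 1, 2, 13, 3, 2, 2]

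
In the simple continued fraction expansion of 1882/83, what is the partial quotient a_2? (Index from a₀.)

1882 = 22·83 + 56   →  a_0 = 22
83 = 1·56 + 27   →  a_1 = 1
56 = 2·27 + 2   →  a_2 = 2

2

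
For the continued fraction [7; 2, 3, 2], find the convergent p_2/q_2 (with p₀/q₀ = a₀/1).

52/7

Using pₖ = aₖpₖ₋₁ + pₖ₋₂, qₖ = aₖqₖ₋₁ + qₖ₋₂ (with p₋₁=1, p₋₂=0, q₋₁=0, q₋₂=1):
  k=0: a=7, p=7, q=1
  k=1: a=2, p=15, q=2
  k=2: a=3, p=52, q=7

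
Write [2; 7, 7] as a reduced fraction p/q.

107/50

Using pₖ = aₖpₖ₋₁ + pₖ₋₂ and qₖ = aₖqₖ₋₁ + qₖ₋₂:
  k=0: a=2, p=2, q=1
  k=1: a=7, p=15, q=7
  k=2: a=7, p=107, q=50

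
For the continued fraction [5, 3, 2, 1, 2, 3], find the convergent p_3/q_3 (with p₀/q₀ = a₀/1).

Using pₖ = aₖpₖ₋₁ + pₖ₋₂, qₖ = aₖqₖ₋₁ + qₖ₋₂ (with p₋₁=1, p₋₂=0, q₋₁=0, q₋₂=1):
  k=0: a=5, p=5, q=1
  k=1: a=3, p=16, q=3
  k=2: a=2, p=37, q=7
  k=3: a=1, p=53, q=10

53/10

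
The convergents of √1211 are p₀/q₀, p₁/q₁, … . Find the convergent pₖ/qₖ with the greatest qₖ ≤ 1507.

48406/1391

√1211 = [34; 1, 3, 1, 68, …] (period length 4).
Convergents:
  p_0/q_0 = 34/1
  p_1/q_1 = 35/1
  p_2/q_2 = 139/4
  p_3/q_3 = 174/5
  p_4/q_4 = 11971/344
  p_5/q_5 = 12145/349
  p_6/q_6 = 48406/1391
  p_7/q_7 = 60551/1740
q_6 = 1391 ≤ 1507 < 1740 = q_7, so the answer is 48406/1391.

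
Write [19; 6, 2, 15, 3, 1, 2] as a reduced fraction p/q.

Fold from the inside: start with 2/1.
  1 + 1/2 = 3/2
  3 + 2/3 = 11/3
  15 + 3/11 = 168/11
  2 + 11/168 = 347/168
  6 + 168/347 = 2250/347
  19 + 347/2250 = 43097/2250

43097/2250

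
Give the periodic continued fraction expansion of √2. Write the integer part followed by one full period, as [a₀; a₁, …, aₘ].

[1; 2]

a₀ = ⌊√2⌋ = 1.
With m₀=0, d₀=1 and mₖ₊₁ = dₖaₖ − mₖ, dₖ₊₁ = (n − mₖ₊₁²)/dₖ, aₖ₊₁ = ⌊(a₀+mₖ₊₁)/dₖ₊₁⌋:
  k=1: m=1, d=1, a=2
d=1 and a=2a₀=2 at k=1, so the next step gives (m, d) = (1, 1) again — its k=1 value — and the period has length 1.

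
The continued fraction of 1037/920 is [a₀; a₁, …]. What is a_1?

7

1037 = 1·920 + 117   →  a_0 = 1
920 = 7·117 + 101   →  a_1 = 7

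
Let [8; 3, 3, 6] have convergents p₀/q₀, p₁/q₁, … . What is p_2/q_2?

Using pₖ = aₖpₖ₋₁ + pₖ₋₂, qₖ = aₖqₖ₋₁ + qₖ₋₂ (with p₋₁=1, p₋₂=0, q₋₁=0, q₋₂=1):
  k=0: a=8, p=8, q=1
  k=1: a=3, p=25, q=3
  k=2: a=3, p=83, q=10

83/10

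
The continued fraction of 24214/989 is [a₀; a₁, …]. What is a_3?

2

24214 = 24·989 + 478   →  a_0 = 24
989 = 2·478 + 33   →  a_1 = 2
478 = 14·33 + 16   →  a_2 = 14
33 = 2·16 + 1   →  a_3 = 2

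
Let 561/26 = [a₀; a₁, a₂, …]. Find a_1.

1

561 = 21·26 + 15   →  a_0 = 21
26 = 1·15 + 11   →  a_1 = 1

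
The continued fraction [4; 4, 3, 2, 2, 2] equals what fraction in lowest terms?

Fold from the inside: start with 2/1.
  2 + 1/2 = 5/2
  2 + 2/5 = 12/5
  3 + 5/12 = 41/12
  4 + 12/41 = 176/41
  4 + 41/176 = 745/176

745/176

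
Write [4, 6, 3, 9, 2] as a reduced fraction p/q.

Using pₖ = aₖpₖ₋₁ + pₖ₋₂ and qₖ = aₖqₖ₋₁ + qₖ₋₂:
  k=0: a=4, p=4, q=1
  k=1: a=6, p=25, q=6
  k=2: a=3, p=79, q=19
  k=3: a=9, p=736, q=177
  k=4: a=2, p=1551, q=373

1551/373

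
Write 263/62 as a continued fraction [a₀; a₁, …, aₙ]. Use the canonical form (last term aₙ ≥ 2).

[4; 4, 7, 2]

263 = 4·62 + 15
62 = 4·15 + 2
15 = 7·2 + 1
2 = 2·1 + 0  (stop)
So 263/62 = [4; 4, 7, 2].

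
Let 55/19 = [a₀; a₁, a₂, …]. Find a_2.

55 = 2·19 + 17   →  a_0 = 2
19 = 1·17 + 2   →  a_1 = 1
17 = 8·2 + 1   →  a_2 = 8

8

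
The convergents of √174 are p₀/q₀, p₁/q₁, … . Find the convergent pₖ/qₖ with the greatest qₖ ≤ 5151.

√174 = [13; 5, 4, 5, 26, …] (period length 4).
Convergents:
  p_0/q_0 = 13/1
  p_1/q_1 = 66/5
  p_2/q_2 = 277/21
  p_3/q_3 = 1451/110
  p_4/q_4 = 38003/2881
  p_5/q_5 = 191466/14515
q_4 = 2881 ≤ 5151 < 14515 = q_5, so the answer is 38003/2881.

38003/2881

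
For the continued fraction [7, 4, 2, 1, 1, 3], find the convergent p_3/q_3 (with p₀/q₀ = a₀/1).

Using pₖ = aₖpₖ₋₁ + pₖ₋₂, qₖ = aₖqₖ₋₁ + qₖ₋₂ (with p₋₁=1, p₋₂=0, q₋₁=0, q₋₂=1):
  k=0: a=7, p=7, q=1
  k=1: a=4, p=29, q=4
  k=2: a=2, p=65, q=9
  k=3: a=1, p=94, q=13

94/13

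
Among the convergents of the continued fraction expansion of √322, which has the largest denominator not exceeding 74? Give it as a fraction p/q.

√322 = [17; 1, 16, 1, 34, …] (period length 4).
Convergents:
  p_0/q_0 = 17/1
  p_1/q_1 = 18/1
  p_2/q_2 = 305/17
  p_3/q_3 = 323/18
  p_4/q_4 = 11287/629
q_3 = 18 ≤ 74 < 629 = q_4, so the answer is 323/18.

323/18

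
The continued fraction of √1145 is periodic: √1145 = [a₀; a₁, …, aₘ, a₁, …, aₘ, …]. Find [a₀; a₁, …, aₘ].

[33; 1, 5, 5, 1, 66]

a₀ = ⌊√1145⌋ = 33.
With m₀=0, d₀=1 and mₖ₊₁ = dₖaₖ − mₖ, dₖ₊₁ = (n − mₖ₊₁²)/dₖ, aₖ₊₁ = ⌊(a₀+mₖ₊₁)/dₖ₊₁⌋:
  k=1: m=33, d=56, a=1
  k=2: m=23, d=11, a=5
  k=3: m=32, d=11, a=5
  k=4: m=23, d=56, a=1
  k=5: m=33, d=1, a=66
d=1 and a=2a₀=66 at k=5, so the next step gives (m, d) = (33, 56) again — its k=1 value — and the period has length 5.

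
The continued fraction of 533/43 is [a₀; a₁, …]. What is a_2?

1

533 = 12·43 + 17   →  a_0 = 12
43 = 2·17 + 9   →  a_1 = 2
17 = 1·9 + 8   →  a_2 = 1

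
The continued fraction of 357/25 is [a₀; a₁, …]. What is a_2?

357 = 14·25 + 7   →  a_0 = 14
25 = 3·7 + 4   →  a_1 = 3
7 = 1·4 + 3   →  a_2 = 1

1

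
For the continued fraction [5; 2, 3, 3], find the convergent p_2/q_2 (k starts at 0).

Using pₖ = aₖpₖ₋₁ + pₖ₋₂, qₖ = aₖqₖ₋₁ + qₖ₋₂ (with p₋₁=1, p₋₂=0, q₋₁=0, q₋₂=1):
  k=0: a=5, p=5, q=1
  k=1: a=2, p=11, q=2
  k=2: a=3, p=38, q=7

38/7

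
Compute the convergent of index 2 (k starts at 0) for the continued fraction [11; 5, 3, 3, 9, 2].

Using pₖ = aₖpₖ₋₁ + pₖ₋₂, qₖ = aₖqₖ₋₁ + qₖ₋₂ (with p₋₁=1, p₋₂=0, q₋₁=0, q₋₂=1):
  k=0: a=11, p=11, q=1
  k=1: a=5, p=56, q=5
  k=2: a=3, p=179, q=16

179/16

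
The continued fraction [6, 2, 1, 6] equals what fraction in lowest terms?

127/20

Using pₖ = aₖpₖ₋₁ + pₖ₋₂ and qₖ = aₖqₖ₋₁ + qₖ₋₂:
  k=0: a=6, p=6, q=1
  k=1: a=2, p=13, q=2
  k=2: a=1, p=19, q=3
  k=3: a=6, p=127, q=20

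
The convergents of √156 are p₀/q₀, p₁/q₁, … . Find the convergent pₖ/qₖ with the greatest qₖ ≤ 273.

√156 = [12; 2, 24, …] (period length 2).
Convergents:
  p_0/q_0 = 12/1
  p_1/q_1 = 25/2
  p_2/q_2 = 612/49
  p_3/q_3 = 1249/100
  p_4/q_4 = 30588/2449
q_3 = 100 ≤ 273 < 2449 = q_4, so the answer is 1249/100.

1249/100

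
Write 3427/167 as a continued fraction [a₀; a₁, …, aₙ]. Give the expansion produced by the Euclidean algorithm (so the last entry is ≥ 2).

3427 = 20×167 + 87
167 = 1×87 + 80
87 = 1×80 + 7
80 = 11×7 + 3
7 = 2×3 + 1
3 = 3×1 + 0  (stop)
So 3427/167 = [20; 1, 1, 11, 2, 3].

[20; 1, 1, 11, 2, 3]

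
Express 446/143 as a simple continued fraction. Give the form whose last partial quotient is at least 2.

[3; 8, 2, 2, 3]

446 = 3×143 + 17
143 = 8×17 + 7
17 = 2×7 + 3
7 = 2×3 + 1
3 = 3×1 + 0  (stop)
So 446/143 = [3; 8, 2, 2, 3].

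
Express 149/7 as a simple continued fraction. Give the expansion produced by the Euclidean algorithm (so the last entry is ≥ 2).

[21; 3, 2]

149 = 21·7 + 2
7 = 3·2 + 1
2 = 2·1 + 0  (stop)
So 149/7 = [21; 3, 2].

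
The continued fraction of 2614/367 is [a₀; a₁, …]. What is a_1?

2614 = 7·367 + 45   →  a_0 = 7
367 = 8·45 + 7   →  a_1 = 8

8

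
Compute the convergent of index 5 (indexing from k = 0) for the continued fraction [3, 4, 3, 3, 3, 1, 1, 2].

598/185

Using pₖ = aₖpₖ₋₁ + pₖ₋₂, qₖ = aₖqₖ₋₁ + qₖ₋₂ (with p₋₁=1, p₋₂=0, q₋₁=0, q₋₂=1):
  k=0: a=3, p=3, q=1
  k=1: a=4, p=13, q=4
  k=2: a=3, p=42, q=13
  k=3: a=3, p=139, q=43
  k=4: a=3, p=459, q=142
  k=5: a=1, p=598, q=185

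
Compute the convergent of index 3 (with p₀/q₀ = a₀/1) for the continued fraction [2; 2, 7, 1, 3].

Using pₖ = aₖpₖ₋₁ + pₖ₋₂, qₖ = aₖqₖ₋₁ + qₖ₋₂ (with p₋₁=1, p₋₂=0, q₋₁=0, q₋₂=1):
  k=0: a=2, p=2, q=1
  k=1: a=2, p=5, q=2
  k=2: a=7, p=37, q=15
  k=3: a=1, p=42, q=17

42/17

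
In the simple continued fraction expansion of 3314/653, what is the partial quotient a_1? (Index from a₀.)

13

3314 = 5·653 + 49   →  a_0 = 5
653 = 13·49 + 16   →  a_1 = 13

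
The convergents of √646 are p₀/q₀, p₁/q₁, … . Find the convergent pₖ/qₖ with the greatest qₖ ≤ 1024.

√646 = [25; 2, 2, 2, 50, …] (period length 4).
Convergents:
  p_0/q_0 = 25/1
  p_1/q_1 = 51/2
  p_2/q_2 = 127/5
  p_3/q_3 = 305/12
  p_4/q_4 = 15377/605
  p_5/q_5 = 31059/1222
q_4 = 605 ≤ 1024 < 1222 = q_5, so the answer is 15377/605.

15377/605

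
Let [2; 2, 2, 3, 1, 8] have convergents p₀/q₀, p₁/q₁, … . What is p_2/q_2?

12/5

Using pₖ = aₖpₖ₋₁ + pₖ₋₂, qₖ = aₖqₖ₋₁ + qₖ₋₂ (with p₋₁=1, p₋₂=0, q₋₁=0, q₋₂=1):
  k=0: a=2, p=2, q=1
  k=1: a=2, p=5, q=2
  k=2: a=2, p=12, q=5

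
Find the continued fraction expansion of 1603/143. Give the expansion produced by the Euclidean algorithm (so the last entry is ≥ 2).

[11; 4, 1, 3, 3, 2]

1603 = 11×143 + 30
143 = 4×30 + 23
30 = 1×23 + 7
23 = 3×7 + 2
7 = 3×2 + 1
2 = 2×1 + 0  (stop)
So 1603/143 = [11; 4, 1, 3, 3, 2].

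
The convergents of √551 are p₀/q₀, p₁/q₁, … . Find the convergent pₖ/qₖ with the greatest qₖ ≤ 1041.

√551 = [23; 2, 8, 1, 8, 2, 46, …] (period length 6).
Convergents:
  p_0/q_0 = 23/1
  p_1/q_1 = 47/2
  p_2/q_2 = 399/17
  p_3/q_3 = 446/19
  p_4/q_4 = 3967/169
  p_5/q_5 = 8380/357
  p_6/q_6 = 389447/16591
q_5 = 357 ≤ 1041 < 16591 = q_6, so the answer is 8380/357.

8380/357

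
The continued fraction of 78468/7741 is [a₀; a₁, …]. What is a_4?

78468 = 10·7741 + 1058   →  a_0 = 10
7741 = 7·1058 + 335   →  a_1 = 7
1058 = 3·335 + 53   →  a_2 = 3
335 = 6·53 + 17   →  a_3 = 6
53 = 3·17 + 2   →  a_4 = 3

3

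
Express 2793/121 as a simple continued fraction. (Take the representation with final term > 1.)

2793 = 23×121 + 10
121 = 12×10 + 1
10 = 10×1 + 0  (stop)
So 2793/121 = [23; 12, 10].

[23; 12, 10]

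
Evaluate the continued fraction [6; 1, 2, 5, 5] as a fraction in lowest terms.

Fold from the inside: start with 5/1.
  5 + 1/5 = 26/5
  2 + 5/26 = 57/26
  1 + 26/57 = 83/57
  6 + 57/83 = 555/83

555/83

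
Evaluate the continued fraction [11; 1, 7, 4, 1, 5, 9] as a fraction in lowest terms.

25930/2183

Fold from the inside: start with 9/1.
  5 + 1/9 = 46/9
  1 + 9/46 = 55/46
  4 + 46/55 = 266/55
  7 + 55/266 = 1917/266
  1 + 266/1917 = 2183/1917
  11 + 1917/2183 = 25930/2183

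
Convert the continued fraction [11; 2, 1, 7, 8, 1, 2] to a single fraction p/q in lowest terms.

Using pₖ = aₖpₖ₋₁ + pₖ₋₂ and qₖ = aₖqₖ₋₁ + qₖ₋₂:
  k=0: a=11, p=11, q=1
  k=1: a=2, p=23, q=2
  k=2: a=1, p=34, q=3
  k=3: a=7, p=261, q=23
  k=4: a=8, p=2122, q=187
  k=5: a=1, p=2383, q=210
  k=6: a=2, p=6888, q=607

6888/607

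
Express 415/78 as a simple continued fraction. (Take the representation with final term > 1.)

415 = 5×78 + 25
78 = 3×25 + 3
25 = 8×3 + 1
3 = 3×1 + 0  (stop)
So 415/78 = [5; 3, 8, 3].

[5; 3, 8, 3]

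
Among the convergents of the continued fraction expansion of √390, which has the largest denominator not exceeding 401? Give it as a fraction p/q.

3140/159

√390 = [19; 1, 2, 1, 38, …] (period length 4).
Convergents:
  p_0/q_0 = 19/1
  p_1/q_1 = 20/1
  p_2/q_2 = 59/3
  p_3/q_3 = 79/4
  p_4/q_4 = 3061/155
  p_5/q_5 = 3140/159
  p_6/q_6 = 9341/473
q_5 = 159 ≤ 401 < 473 = q_6, so the answer is 3140/159.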